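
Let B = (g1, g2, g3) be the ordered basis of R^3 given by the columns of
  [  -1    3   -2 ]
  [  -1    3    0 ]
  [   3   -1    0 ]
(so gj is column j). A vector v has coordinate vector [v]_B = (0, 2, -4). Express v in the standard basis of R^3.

(14, 6, -2)

The coordinates say v = 0·g1 + 2g2 - 4g3; adding the scaled basis vectors gives (14, 6, -2).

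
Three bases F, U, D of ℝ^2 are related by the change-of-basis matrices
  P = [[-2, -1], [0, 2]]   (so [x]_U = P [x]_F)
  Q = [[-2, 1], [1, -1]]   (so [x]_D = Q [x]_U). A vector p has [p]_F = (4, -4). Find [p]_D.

(0, 4)

Apply P to get U-coordinates (-4, -8), then Q to get D-coordinates.
The result is [p]_D = (0, 4).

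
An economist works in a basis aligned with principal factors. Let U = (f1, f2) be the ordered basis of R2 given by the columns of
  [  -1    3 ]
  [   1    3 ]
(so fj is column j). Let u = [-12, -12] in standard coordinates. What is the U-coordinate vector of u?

We seek scalars with c_1 f1 + c_2 f2 = u; equivalently solve M c = u where the columns of M are f1, f2.
System: -c_1 + 3c_2 = -12, c_1 + 3c_2 = -12; solving gives c_1 = 0, c_2 = -4.
Check: 0·f1 - 4f2 = [-12, -12].

[0, -4]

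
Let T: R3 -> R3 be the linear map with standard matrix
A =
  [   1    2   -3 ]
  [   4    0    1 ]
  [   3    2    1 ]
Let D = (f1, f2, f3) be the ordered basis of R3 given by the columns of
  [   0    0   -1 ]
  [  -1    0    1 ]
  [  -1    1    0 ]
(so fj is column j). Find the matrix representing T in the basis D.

[[0, 2, 3], [-3, 3, 2], [-1, 3, -1]]

With P the matrix whose columns are f1, ..., f3, [T]_D = P^(-1) A P.
Column by column: T(f1) = A f1 = <1, -1, -3>; its D-coordinates <0, -3, -1> give column 1.
Continuing for each basis vector yields [T]_D = [[0, 2, 3], [-3, 3, 2], [-1, 3, -1]].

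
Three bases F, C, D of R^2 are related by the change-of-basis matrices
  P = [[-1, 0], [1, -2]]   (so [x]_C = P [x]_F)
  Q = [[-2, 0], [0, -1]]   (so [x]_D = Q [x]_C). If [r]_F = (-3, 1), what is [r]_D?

First [r]_C = P [r]_F = (3, -5).
Then [r]_D = Q [r]_C = (-6, 5).

(-6, 5)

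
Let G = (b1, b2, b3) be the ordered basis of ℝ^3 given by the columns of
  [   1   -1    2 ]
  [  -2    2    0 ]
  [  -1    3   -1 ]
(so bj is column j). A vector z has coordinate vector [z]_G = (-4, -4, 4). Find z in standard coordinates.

z = M [z]_G, where M has columns b1, ..., b3.
Carrying out the matrix-vector product, z = (8, 0, -12).

(8, 0, -12)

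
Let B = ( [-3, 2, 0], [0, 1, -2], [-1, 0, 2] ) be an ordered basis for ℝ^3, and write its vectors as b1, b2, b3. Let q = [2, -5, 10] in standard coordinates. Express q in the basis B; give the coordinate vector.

[-2, -1, 4]

We seek scalars with c_1 b1 + ... + c_3 b3 = q; equivalently solve M c = q where the columns of M are b1, ..., b3.
Gaussian elimination on [M | q] yields c = (-2, -1, 4).
Check: -2b1 - b2 + 4b3 = [2, -5, 10].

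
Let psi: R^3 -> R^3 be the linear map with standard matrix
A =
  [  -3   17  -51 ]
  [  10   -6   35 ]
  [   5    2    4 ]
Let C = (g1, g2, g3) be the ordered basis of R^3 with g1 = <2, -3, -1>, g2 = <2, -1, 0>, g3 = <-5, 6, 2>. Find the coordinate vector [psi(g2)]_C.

Column 2 of [psi]_C is the C-coordinate vector of psi(g2).
In standard coordinates psi(g2) = A g2 = <-23, 26, 8>.
Converting to C: <-23, 26, 8> = -2g1 - 2g2 + 3g3, so the coordinate vector is <-2, -2, 3>.

<-2, -2, 3>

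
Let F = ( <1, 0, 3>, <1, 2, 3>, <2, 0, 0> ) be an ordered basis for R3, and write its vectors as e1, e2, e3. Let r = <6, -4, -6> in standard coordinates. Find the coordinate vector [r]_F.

Write r = c_1 e1 + ... + c_3 e3 and solve for the c_i.
Row-reducing the augmented matrix [M | r] gives c = (0, -2, 4).
Check: 0·e1 - 2e2 + 4e3 = <6, -4, -6>.

<0, -2, 4>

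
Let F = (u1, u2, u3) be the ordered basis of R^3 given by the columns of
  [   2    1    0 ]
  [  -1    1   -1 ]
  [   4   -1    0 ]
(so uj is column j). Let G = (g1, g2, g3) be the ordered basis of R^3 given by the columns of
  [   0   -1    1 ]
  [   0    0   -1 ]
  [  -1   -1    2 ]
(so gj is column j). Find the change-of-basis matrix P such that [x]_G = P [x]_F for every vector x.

[[-1, 1, 1], [-1, -2, 1], [1, -1, 1]]

Let M have columns uj and N have columns gj. Then for every x, N [x]_G = x = M [x]_F, so P = N^(-1) M.
Since det N = -1, N^(-1) has integer entries; multiplying gives P = [[-1, 1, 1], [-1, -2, 1], [1, -1, 1]].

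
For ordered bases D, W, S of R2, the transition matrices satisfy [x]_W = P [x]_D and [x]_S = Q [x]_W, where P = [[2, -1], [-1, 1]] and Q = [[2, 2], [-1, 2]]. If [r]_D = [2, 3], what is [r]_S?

[4, 1]

Composing the changes, [r]_S = Q P [r]_D.
Q P = [[2, 0], [-4, 3]]; applying this to [2, 3] gives [4, 1].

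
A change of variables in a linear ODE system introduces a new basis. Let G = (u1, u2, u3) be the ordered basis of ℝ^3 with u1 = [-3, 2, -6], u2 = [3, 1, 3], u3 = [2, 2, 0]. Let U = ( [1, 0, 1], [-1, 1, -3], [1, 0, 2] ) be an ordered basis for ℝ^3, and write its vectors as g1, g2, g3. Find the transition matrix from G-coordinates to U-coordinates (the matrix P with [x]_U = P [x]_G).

[[-2, 2, 2], [2, 1, 2], [1, 2, 2]]

Column j of P is [uj]_U, since P maps G-coordinates to U-coordinates.
Expressing u1 in U: u1 = -2g1 + 2g2 + g3, so column 1 of P is [-2, 2, 1].
Doing the same for each uj gives P = [[-2, 2, 2], [2, 1, 2], [1, 2, 2]].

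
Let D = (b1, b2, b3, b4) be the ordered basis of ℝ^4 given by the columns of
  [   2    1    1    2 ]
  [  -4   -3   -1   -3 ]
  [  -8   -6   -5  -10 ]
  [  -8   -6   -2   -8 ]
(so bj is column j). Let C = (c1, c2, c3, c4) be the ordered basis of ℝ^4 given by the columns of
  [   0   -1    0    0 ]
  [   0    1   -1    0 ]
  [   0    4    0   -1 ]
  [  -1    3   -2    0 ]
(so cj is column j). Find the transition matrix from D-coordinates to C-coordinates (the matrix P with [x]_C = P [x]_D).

[[-2, -1, -1, 0], [-2, -1, -1, -2], [2, 2, 0, 1], [0, 2, 1, 2]]

Let M have columns bj and N have columns cj. Then for every x, N [x]_C = x = M [x]_D, so P = N^(-1) M.
Since det N = -1, N^(-1) has integer entries; multiplying gives P = [[-2, -1, -1, 0], [-2, -1, -1, -2], [2, 2, 0, 1], [0, 2, 1, 2]].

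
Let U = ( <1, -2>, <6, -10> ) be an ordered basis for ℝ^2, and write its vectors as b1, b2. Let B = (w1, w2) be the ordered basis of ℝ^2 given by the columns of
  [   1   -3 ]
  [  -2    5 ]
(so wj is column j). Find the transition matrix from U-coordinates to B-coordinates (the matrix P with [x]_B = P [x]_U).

Take x = bj: its U-coordinates are the j-th standard unit vector, so P e_j — column j of P — equals [bj]_B.
b1 = w1 + 0·w2, giving column 1 = <1, 0>; repeating for each j gives P = [[1, 0], [0, -2]].

[[1, 0], [0, -2]]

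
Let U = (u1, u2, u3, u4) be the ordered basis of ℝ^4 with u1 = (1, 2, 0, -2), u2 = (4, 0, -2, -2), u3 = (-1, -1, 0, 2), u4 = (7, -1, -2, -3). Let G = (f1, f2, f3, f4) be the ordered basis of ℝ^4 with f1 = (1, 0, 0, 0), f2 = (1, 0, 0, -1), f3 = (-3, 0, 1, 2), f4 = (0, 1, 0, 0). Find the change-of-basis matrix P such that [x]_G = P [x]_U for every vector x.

Take x = uj: its U-coordinates are the j-th standard unit vector, so P e_j — column j of P — equals [uj]_G.
u1 = -f1 + 2f2 + 0·f3 + 2f4, giving column 1 = (-1, 2, 0, 2); repeating for each j gives P = [[-1, 0, 1, 2], [2, -2, -2, -1], [0, -2, 0, -2], [2, 0, -1, -1]].

[[-1, 0, 1, 2], [2, -2, -2, -1], [0, -2, 0, -2], [2, 0, -1, -1]]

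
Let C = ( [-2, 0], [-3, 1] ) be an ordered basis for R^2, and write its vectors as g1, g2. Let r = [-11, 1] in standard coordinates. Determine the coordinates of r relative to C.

[r]_C is the unique c with M c = r, where M has columns g1, g2.
System: -2c_1 - 3c_2 = -11, 0c_1 + c_2 = 1; solving gives c_1 = 4, c_2 = 1.
Check: 4g1 + g2 = [-11, 1].

[4, 1]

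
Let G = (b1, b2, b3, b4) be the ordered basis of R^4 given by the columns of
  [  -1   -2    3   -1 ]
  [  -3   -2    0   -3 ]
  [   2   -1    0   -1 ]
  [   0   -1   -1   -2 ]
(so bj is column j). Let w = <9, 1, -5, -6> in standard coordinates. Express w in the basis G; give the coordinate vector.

[w]_G is the unique c with M c = w, where M has columns b1, ..., b4.
Gaussian elimination on [M | w] yields c = (-2, -2, 2, 3).
Check: -2b1 - 2b2 + 2b3 + 3b4 = <9, 1, -5, -6>.

<-2, -2, 2, 3>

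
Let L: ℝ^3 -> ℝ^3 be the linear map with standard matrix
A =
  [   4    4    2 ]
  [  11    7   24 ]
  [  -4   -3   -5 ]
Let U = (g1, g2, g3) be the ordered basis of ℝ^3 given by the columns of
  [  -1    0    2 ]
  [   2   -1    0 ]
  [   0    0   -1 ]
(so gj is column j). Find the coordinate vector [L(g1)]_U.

(0, -3, 2)

Compute L(g1) = A g1 = (4, 3, -2) in standard coordinates.
Then write this in U-coordinates: solve for y in y_1 g1 + ... + y_3 g3 = (4, 3, -2).
This gives y = (0, -3, 2), which is column 1 of [L]_U.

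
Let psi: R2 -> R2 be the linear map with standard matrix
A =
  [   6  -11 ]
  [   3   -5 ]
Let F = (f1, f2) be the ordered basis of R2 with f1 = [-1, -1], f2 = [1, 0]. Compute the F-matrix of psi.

With P the matrix whose columns are f1, f2, [psi]_F = P^(-1) A P.
Column by column: psi(f1) = A f1 = [5, 2]; its F-coordinates [-2, 3] give column 1.
Continuing for each basis vector yields [psi]_F = [[-2, -3], [3, 3]].

[[-2, -3], [3, 3]]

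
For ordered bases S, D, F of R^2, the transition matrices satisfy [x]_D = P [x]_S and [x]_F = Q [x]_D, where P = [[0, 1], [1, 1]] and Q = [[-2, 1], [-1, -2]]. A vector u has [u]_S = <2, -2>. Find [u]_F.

First [u]_D = P [u]_S = <-2, 0>.
Then [u]_F = Q [u]_D = <4, 2>.

<4, 2>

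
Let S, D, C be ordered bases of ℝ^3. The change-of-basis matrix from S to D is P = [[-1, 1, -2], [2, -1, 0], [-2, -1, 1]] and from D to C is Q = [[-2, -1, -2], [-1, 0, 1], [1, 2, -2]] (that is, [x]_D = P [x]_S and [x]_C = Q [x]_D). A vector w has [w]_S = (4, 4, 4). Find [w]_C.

Composing the changes, [w]_C = Q P [w]_S.
Q P = [[4, 1, 2], [-1, -2, 3], [7, 1, -4]]; applying this to (4, 4, 4) gives (28, 0, 16).

(28, 0, 16)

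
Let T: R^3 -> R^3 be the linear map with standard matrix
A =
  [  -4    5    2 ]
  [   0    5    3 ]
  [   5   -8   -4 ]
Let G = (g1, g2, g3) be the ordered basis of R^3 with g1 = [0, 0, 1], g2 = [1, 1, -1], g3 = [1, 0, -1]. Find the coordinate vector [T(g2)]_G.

[0, 2, -3]

Column 2 of [T]_G is the G-coordinate vector of T(g2).
In standard coordinates T(g2) = A g2 = [-1, 2, 1].
Converting to G: [-1, 2, 1] = 0·g1 + 2g2 - 3g3, so the coordinate vector is [0, 2, -3].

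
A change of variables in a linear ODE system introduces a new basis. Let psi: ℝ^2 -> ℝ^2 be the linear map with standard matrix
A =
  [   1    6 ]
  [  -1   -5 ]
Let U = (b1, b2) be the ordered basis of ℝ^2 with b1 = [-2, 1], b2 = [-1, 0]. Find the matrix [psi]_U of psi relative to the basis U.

With P the matrix whose columns are b1, b2, [psi]_U = P^(-1) A P.
Column by column: psi(b1) = A b1 = [4, -3]; its U-coordinates [-3, 2] give column 1.
Continuing for each basis vector yields [psi]_U = [[-3, 1], [2, -1]].

[[-3, 1], [2, -1]]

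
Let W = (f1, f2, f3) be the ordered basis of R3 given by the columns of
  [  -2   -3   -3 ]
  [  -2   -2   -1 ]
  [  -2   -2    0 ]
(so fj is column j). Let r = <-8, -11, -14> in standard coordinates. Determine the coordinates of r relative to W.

<4, 3, -3>

[r]_W is the unique c with M c = r, where M has columns f1, ..., f3.
Row-reducing the augmented matrix [M | r] gives c = (4, 3, -3).
Check: 4f1 + 3f2 - 3f3 = <-8, -11, -14>.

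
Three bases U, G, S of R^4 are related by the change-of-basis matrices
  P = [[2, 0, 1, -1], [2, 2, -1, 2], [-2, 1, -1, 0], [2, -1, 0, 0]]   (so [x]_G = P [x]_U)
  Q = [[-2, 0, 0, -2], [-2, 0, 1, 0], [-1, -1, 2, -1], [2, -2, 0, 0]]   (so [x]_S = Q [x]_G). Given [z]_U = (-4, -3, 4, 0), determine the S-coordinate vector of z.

Composing the changes, [z]_S = Q P [z]_U.
Q P = [[-8, 2, -2, 2], [-6, 1, -3, 2], [-10, 1, -2, -1], [0, -4, 4, -6]]; applying this to (-4, -3, 4, 0) gives (18, 9, 29, 28).

(18, 9, 29, 28)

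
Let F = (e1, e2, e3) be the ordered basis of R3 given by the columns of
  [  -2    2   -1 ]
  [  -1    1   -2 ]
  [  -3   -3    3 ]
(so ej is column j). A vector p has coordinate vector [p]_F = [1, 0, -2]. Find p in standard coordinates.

p = M [p]_F, where M has columns e1, ..., e3.
Carrying out the matrix-vector product, p = [0, 3, -9].

[0, 3, -9]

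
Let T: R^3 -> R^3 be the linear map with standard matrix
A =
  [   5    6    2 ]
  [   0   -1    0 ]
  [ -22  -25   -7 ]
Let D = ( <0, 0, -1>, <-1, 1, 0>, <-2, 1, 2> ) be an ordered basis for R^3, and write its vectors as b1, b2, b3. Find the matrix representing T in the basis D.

[[-3, 3, -3], [-2, -1, -2], [2, 0, 1]]

Let P have columns b1, ..., b3. Then [T]_D = P^(-1) A P.
Here det P = -1, so P^(-1) is integer; computing A P first and then P^(-1)(A P) gives [[-3, 3, -3], [-2, -1, -2], [2, 0, 1]].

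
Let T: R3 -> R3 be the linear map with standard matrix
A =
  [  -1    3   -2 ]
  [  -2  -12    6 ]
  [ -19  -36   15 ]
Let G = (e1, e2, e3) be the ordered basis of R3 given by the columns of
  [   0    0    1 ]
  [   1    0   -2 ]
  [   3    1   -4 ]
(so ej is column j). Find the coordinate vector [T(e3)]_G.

Compute T(e3) = A e3 = [1, -2, -7] in standard coordinates.
Then write this in G-coordinates: solve for y in y_1 e1 + ... + y_3 e3 = [1, -2, -7].
This gives y = [0, -3, 1], which is column 3 of [T]_G.

[0, -3, 1]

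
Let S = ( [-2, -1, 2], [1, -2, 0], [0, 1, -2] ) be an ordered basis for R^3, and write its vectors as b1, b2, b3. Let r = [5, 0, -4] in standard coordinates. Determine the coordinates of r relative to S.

[-2, 1, 0]

Write r = c_1 b1 + ... + c_3 b3 and solve for the c_i.
Row-reducing the augmented matrix [M | r] gives c = (-2, 1, 0).
Check: -2b1 + b2 + 0·b3 = [5, 0, -4].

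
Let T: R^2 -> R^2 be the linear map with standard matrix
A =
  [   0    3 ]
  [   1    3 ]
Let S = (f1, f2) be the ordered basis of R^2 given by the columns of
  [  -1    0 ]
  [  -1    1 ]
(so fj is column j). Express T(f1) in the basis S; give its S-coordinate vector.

Column 1 of [T]_S is the S-coordinate vector of T(f1).
In standard coordinates T(f1) = A f1 = [-3, -4].
Converting to S: [-3, -4] = 3f1 - f2, so the coordinate vector is [3, -1].

[3, -1]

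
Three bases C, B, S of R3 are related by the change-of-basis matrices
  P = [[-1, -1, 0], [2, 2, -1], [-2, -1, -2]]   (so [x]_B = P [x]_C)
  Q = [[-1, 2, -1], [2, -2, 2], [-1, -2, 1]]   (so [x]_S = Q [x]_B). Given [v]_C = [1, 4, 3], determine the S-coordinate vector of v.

First [v]_B = P [v]_C = [-5, 7, -12].
Then [v]_S = Q [v]_B = [31, -48, -21].

[31, -48, -21]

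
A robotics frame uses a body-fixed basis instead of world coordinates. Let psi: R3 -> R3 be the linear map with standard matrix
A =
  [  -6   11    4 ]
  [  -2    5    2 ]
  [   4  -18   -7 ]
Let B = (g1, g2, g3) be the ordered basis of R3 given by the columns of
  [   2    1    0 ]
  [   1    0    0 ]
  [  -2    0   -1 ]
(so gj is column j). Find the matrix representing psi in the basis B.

With P the matrix whose columns are g1, ..., g3, [psi]_B = P^(-1) A P.
Column by column: psi(g1) = A g1 = (-9, -3, 4); its B-coordinates (-3, -3, 2) give column 1.
Continuing for each basis vector yields [psi]_B = [[-3, -2, -2], [-3, -2, 0], [2, 0, -3]].

[[-3, -2, -2], [-3, -2, 0], [2, 0, -3]]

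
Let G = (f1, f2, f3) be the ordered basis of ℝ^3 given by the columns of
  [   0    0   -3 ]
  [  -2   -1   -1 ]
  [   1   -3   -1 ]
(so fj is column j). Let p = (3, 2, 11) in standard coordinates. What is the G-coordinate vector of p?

(1, -3, -1)

We seek scalars with c_1 f1 + ... + c_3 f3 = p; equivalently solve M c = p where the columns of M are f1, ..., f3.
Gaussian elimination on [M | p] yields c = (1, -3, -1).
Check: f1 - 3f2 - f3 = (3, 2, 11).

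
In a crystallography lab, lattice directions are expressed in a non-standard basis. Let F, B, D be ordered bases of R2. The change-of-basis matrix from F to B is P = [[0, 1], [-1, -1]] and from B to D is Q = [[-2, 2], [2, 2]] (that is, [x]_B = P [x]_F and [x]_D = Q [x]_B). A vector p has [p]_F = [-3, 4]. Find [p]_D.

[-10, 6]

Apply P to get B-coordinates [4, -1], then Q to get D-coordinates.
The result is [p]_D = [-10, 6].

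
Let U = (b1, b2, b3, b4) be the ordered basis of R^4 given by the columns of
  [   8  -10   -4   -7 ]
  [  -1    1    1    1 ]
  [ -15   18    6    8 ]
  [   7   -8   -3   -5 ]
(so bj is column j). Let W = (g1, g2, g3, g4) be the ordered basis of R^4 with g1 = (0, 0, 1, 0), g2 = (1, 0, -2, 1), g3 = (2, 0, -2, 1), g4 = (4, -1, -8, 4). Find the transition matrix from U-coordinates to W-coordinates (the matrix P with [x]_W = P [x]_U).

Let M have columns bj and N have columns gj. Then for every x, N [x]_W = x = M [x]_U, so P = N^(-1) M.
Since det N = -1, N^(-1) has integer entries; multiplying gives P = [[-1, 2, 0, -2], [2, -2, 2, 1], [1, -2, -1, -2], [1, -1, -1, -1]].

[[-1, 2, 0, -2], [2, -2, 2, 1], [1, -2, -1, -2], [1, -1, -1, -1]]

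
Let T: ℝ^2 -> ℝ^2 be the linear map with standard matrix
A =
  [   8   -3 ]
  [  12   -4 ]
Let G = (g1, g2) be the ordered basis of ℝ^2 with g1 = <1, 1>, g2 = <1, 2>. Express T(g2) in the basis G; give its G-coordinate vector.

<0, 2>

Compute T(g2) = A g2 = <2, 4> in standard coordinates.
Then write this in G-coordinates: solve for y in y_1 g1 + y_2 g2 = <2, 4>.
This gives y = <0, 2>, which is column 2 of [T]_G.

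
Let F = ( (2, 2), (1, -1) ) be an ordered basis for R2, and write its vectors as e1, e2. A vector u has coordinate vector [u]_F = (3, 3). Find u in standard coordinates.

(9, 3)

The coordinates say u = 3e1 + 3e2; adding the scaled basis vectors gives (9, 3).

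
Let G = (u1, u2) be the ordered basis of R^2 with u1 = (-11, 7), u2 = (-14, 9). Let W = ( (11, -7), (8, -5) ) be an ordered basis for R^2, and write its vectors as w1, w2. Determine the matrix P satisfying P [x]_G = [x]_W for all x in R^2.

[[-1, -2], [0, 1]]

Let M have columns uj and N have columns wj. Then for every x, N [x]_W = x = M [x]_G, so P = N^(-1) M.
Since det N = 1, N^(-1) has integer entries; multiplying gives P = [[-1, -2], [0, 1]].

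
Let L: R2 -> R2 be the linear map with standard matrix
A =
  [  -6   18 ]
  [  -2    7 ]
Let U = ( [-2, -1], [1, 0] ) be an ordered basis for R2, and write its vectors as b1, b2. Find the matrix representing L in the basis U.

With P the matrix whose columns are b1, b2, [L]_U = P^(-1) A P.
Column by column: L(b1) = A b1 = [-6, -3]; its U-coordinates [3, 0] give column 1.
Continuing for each basis vector yields [L]_U = [[3, 2], [0, -2]].

[[3, 2], [0, -2]]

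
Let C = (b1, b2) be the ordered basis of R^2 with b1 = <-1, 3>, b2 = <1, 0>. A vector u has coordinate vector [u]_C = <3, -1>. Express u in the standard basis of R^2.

u = M [u]_C, where M has columns b1, b2.
Carrying out the matrix-vector product, u = <-4, 9>.

<-4, 9>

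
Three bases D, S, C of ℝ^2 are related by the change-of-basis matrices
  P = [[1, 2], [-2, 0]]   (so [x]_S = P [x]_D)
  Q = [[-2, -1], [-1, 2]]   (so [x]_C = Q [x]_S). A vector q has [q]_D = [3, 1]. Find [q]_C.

Apply P to get S-coordinates [5, -6], then Q to get C-coordinates.
The result is [q]_C = [-4, -17].

[-4, -17]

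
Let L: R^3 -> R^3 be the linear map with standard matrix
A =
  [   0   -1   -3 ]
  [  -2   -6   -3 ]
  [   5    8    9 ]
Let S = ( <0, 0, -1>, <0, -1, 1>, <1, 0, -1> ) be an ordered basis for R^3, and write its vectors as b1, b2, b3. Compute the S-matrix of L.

With P the matrix whose columns are b1, ..., b3, [L]_S = P^(-1) A P.
Column by column: L(b1) = A b1 = <3, 3, -9>; its S-coordinates <3, -3, 3> give column 1.
Continuing for each basis vector yields [L]_S = [[3, -2, 0], [-3, -3, -1], [3, -2, 3]].

[[3, -2, 0], [-3, -3, -1], [3, -2, 3]]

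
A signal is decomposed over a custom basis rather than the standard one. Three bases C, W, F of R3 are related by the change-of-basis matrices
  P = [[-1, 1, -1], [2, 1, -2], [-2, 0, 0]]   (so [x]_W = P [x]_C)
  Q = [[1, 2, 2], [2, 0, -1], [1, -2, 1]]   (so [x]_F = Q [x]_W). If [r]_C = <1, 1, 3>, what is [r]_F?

Apply P to get W-coordinates <-3, -3, -2>, then Q to get F-coordinates.
The result is [r]_F = <-13, -4, 1>.

<-13, -4, 1>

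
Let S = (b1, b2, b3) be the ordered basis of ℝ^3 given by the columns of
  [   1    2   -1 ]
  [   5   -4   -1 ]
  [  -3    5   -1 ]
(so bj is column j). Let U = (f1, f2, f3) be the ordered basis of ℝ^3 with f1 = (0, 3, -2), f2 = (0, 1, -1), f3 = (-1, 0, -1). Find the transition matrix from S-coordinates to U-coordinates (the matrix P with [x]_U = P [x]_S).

Column j of P is [bj]_U, since P maps S-coordinates to U-coordinates.
Expressing b1 in U: b1 = f1 + 2f2 - f3, so column 1 of P is (1, 2, -1).
Doing the same for each bj gives P = [[1, -1, -1], [2, -1, 2], [-1, -2, 1]].

[[1, -1, -1], [2, -1, 2], [-1, -2, 1]]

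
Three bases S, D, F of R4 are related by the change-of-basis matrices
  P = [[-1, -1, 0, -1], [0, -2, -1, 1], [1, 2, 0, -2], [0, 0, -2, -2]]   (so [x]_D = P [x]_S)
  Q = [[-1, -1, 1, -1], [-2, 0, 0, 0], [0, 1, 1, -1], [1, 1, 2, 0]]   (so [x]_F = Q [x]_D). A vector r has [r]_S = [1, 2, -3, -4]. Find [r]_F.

[3, -2, -6, 22]

Apply P to get D-coordinates [1, -5, 13, 14], then Q to get F-coordinates.
The result is [r]_F = [3, -2, -6, 22].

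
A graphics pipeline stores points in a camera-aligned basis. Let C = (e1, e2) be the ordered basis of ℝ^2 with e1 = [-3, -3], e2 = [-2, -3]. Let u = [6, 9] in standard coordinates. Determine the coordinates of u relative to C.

[0, -3]

Write u = c_1 e1 + c_2 e2 and solve for the c_i.
System: -3c_1 - 2c_2 = 6, -3c_1 - 3c_2 = 9; solving gives c_1 = 0, c_2 = -3.
Check: 0·e1 - 3e2 = [6, 9].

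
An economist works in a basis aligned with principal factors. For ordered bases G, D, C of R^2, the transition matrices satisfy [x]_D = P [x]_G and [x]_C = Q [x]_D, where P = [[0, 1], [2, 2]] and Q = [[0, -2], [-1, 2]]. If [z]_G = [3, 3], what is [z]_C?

[-24, 21]

Composing the changes, [z]_C = Q P [z]_G.
Q P = [[-4, -4], [4, 3]]; applying this to [3, 3] gives [-24, 21].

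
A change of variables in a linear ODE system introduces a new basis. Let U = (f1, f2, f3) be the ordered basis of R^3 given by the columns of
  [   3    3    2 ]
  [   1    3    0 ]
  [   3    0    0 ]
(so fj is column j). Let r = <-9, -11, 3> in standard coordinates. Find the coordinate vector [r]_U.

<1, -4, 0>

Write r = c_1 f1 + ... + c_3 f3 and solve for the c_i.
Solving this 3x3 system gives c = (1, -4, 0).
Check: f1 - 4f2 + 0·f3 = <-9, -11, 3>.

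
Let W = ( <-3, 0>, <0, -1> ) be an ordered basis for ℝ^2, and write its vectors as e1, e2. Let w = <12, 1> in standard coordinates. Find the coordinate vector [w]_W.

<-4, -1>

We seek scalars with c_1 e1 + c_2 e2 = w; equivalently solve M c = w where the columns of M are e1, e2.
System: -3c_1 + 0c_2 = 12, 0c_1 - c_2 = 1; solving gives c_1 = -4, c_2 = -1.
Check: -4e1 - e2 = <12, 1>.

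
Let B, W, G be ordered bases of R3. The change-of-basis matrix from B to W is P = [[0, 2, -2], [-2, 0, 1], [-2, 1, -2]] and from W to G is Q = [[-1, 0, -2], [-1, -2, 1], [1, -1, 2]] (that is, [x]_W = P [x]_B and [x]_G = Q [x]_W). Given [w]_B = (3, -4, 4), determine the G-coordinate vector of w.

(52, 2, -50)

Apply P to get W-coordinates (-16, -2, -18), then Q to get G-coordinates.
The result is [w]_G = (52, 2, -50).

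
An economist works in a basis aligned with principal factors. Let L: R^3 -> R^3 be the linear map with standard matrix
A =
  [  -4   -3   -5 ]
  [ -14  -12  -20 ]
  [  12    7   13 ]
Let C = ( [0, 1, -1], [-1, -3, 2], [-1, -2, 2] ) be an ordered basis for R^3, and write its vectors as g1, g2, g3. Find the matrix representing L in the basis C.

[[2, 1, 0], [-2, -3, 2], [0, 0, -2]]

With P the matrix whose columns are g1, ..., g3, [L]_C = P^(-1) A P.
Column by column: L(g1) = A g1 = [2, 8, -6]; its C-coordinates [2, -2, 0] give column 1.
Continuing for each basis vector yields [L]_C = [[2, 1, 0], [-2, -3, 2], [0, 0, -2]].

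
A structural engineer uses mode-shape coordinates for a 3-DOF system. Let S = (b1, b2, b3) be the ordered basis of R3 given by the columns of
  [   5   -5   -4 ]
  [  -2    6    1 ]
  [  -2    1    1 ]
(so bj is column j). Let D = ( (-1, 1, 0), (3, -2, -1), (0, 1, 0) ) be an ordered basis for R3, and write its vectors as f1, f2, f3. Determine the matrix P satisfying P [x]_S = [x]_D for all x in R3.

[[1, 2, 1], [2, -1, -1], [1, 2, -2]]

Let M have columns bj and N have columns fj. Then for every x, N [x]_D = x = M [x]_S, so P = N^(-1) M.
Since det N = -1, N^(-1) has integer entries; multiplying gives P = [[1, 2, 1], [2, -1, -1], [1, 2, -2]].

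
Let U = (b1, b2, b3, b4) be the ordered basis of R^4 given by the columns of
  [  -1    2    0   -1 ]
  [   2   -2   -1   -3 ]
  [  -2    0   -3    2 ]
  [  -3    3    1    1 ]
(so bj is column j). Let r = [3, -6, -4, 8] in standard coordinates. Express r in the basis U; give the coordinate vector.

[-1, 1, 2, 0]

Write r = c_1 b1 + ... + c_4 b4 and solve for the c_i.
Gaussian elimination on [M | r] yields c = (-1, 1, 2, 0).
Check: -b1 + b2 + 2b3 + 0·b4 = [3, -6, -4, 8].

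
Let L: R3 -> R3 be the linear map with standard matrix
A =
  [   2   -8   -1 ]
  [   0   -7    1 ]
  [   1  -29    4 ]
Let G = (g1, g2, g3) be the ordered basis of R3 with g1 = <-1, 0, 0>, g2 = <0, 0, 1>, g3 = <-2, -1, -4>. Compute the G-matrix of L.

[[2, 3, -2], [-1, 0, -1], [0, -1, -3]]

With P the matrix whose columns are g1, ..., g3, [L]_G = P^(-1) A P.
Column by column: L(g1) = A g1 = <-2, 0, -1>; its G-coordinates <2, -1, 0> give column 1.
Continuing for each basis vector yields [L]_G = [[2, 3, -2], [-1, 0, -1], [0, -1, -3]].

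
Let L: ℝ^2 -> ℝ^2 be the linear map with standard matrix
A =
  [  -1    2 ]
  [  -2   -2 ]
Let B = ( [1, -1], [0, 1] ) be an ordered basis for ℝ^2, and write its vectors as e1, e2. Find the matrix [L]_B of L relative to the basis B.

With P the matrix whose columns are e1, e2, [L]_B = P^(-1) A P.
Column by column: L(e1) = A e1 = [-3, 0]; its B-coordinates [-3, -3] give column 1.
Continuing for each basis vector yields [L]_B = [[-3, 2], [-3, 0]].

[[-3, 2], [-3, 0]]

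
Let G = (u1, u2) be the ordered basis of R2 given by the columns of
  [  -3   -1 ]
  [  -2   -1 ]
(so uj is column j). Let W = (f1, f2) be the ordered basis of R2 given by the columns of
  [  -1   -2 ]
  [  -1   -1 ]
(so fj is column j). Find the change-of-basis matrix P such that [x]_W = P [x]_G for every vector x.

[[1, 1], [1, 0]]

Take x = uj: its G-coordinates are the j-th standard unit vector, so P e_j — column j of P — equals [uj]_W.
u1 = f1 + f2, giving column 1 = (1, 1); repeating for each j gives P = [[1, 1], [1, 0]].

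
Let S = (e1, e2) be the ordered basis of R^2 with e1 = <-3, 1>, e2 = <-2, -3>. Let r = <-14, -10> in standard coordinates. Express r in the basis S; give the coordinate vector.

<2, 4>

We seek scalars with c_1 e1 + c_2 e2 = r; equivalently solve M c = r where the columns of M are e1, e2.
System: -3c_1 - 2c_2 = -14, c_1 - 3c_2 = -10; solving gives c_1 = 2, c_2 = 4.
Check: 2e1 + 4e2 = <-14, -10>.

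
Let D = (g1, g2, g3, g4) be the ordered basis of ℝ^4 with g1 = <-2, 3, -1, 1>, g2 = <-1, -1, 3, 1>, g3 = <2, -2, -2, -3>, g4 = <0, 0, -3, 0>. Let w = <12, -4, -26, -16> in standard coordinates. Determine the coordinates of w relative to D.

<0, -4, 4, 2>

We seek scalars with c_1 g1 + ... + c_4 g4 = w; equivalently solve M c = w where the columns of M are g1, ..., g4.
Gaussian elimination on [M | w] yields c = (0, -4, 4, 2).
Check: 0·g1 - 4g2 + 4g3 + 2g4 = <12, -4, -26, -16>.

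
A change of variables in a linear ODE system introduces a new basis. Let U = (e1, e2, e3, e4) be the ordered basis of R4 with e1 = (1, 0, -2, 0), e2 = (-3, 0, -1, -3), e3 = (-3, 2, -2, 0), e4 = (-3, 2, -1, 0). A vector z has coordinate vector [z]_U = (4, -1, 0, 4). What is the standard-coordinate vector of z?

(-5, 8, -11, 3)

z = M [z]_U, where M has columns e1, ..., e4.
Carrying out the matrix-vector product, z = (-5, 8, -11, 3).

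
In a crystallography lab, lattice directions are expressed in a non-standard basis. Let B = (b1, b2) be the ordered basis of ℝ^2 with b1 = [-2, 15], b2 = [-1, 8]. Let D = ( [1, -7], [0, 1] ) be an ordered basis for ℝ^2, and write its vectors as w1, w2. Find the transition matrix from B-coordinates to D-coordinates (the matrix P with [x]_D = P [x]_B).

Let M have columns bj and N have columns wj. Then for every x, N [x]_D = x = M [x]_B, so P = N^(-1) M.
Since det N = 1, N^(-1) has integer entries; multiplying gives P = [[-2, -1], [1, 1]].

[[-2, -1], [1, 1]]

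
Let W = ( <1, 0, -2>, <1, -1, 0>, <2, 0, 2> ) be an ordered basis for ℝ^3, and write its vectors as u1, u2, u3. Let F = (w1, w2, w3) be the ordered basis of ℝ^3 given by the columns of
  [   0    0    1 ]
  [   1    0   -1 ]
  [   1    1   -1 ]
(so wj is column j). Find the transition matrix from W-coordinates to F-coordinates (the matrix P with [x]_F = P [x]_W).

[[1, 0, 2], [-2, 1, 2], [1, 1, 2]]

Let M have columns uj and N have columns wj. Then for every x, N [x]_F = x = M [x]_W, so P = N^(-1) M.
Since det N = 1, N^(-1) has integer entries; multiplying gives P = [[1, 0, 2], [-2, 1, 2], [1, 1, 2]].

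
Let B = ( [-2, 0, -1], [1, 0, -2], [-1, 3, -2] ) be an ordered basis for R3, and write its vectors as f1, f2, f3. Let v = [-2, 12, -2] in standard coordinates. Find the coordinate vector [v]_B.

[-2, -2, 4]

Write v = c_1 f1 + ... + c_3 f3 and solve for the c_i.
Gaussian elimination on [M | v] yields c = (-2, -2, 4).
Check: -2f1 - 2f2 + 4f3 = [-2, 12, -2].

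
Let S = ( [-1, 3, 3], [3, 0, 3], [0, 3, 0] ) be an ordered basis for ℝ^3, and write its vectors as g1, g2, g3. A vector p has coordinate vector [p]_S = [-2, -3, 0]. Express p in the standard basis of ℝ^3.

The coordinates say p = -2g1 - 3g2 + 0·g3; adding the scaled basis vectors gives [-7, -6, -15].

[-7, -6, -15]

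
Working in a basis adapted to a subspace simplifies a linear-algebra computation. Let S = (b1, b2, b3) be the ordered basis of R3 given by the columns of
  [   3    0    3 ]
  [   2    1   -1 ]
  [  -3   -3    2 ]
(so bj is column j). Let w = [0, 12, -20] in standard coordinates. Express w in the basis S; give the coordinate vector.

Write w = c_1 b1 + ... + c_3 b3 and solve for the c_i.
Gaussian elimination on [M | w] yields c = (4, 0, -4).
Check: 4b1 + 0·b2 - 4b3 = [0, 12, -20].

[4, 0, -4]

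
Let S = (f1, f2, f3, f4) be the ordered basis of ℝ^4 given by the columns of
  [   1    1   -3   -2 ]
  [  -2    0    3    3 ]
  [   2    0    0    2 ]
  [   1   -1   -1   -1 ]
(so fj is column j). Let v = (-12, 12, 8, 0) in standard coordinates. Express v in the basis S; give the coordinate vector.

[v]_S is the unique c with M c = v, where M has columns f1, ..., f4.
Row-reducing the augmented matrix [M | v] gives c = (0, -4, 0, 4).
Check: 0·f1 - 4f2 + 0·f3 + 4f4 = (-12, 12, 8, 0).

(0, -4, 0, 4)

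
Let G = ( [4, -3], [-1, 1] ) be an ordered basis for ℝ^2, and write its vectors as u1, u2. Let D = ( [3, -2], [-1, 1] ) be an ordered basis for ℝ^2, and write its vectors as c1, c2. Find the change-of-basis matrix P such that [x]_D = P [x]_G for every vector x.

Let M have columns uj and N have columns cj. Then for every x, N [x]_D = x = M [x]_G, so P = N^(-1) M.
Since det N = 1, N^(-1) has integer entries; multiplying gives P = [[1, 0], [-1, 1]].

[[1, 0], [-1, 1]]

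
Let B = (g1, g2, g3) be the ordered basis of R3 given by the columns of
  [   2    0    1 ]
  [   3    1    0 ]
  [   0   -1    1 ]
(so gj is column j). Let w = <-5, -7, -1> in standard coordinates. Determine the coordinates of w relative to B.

We seek scalars with c_1 g1 + ... + c_3 g3 = w; equivalently solve M c = w where the columns of M are g1, ..., g3.
Gaussian elimination on [M | w] yields c = (-3, 2, 1).
Check: -3g1 + 2g2 + g3 = <-5, -7, -1>.

<-3, 2, 1>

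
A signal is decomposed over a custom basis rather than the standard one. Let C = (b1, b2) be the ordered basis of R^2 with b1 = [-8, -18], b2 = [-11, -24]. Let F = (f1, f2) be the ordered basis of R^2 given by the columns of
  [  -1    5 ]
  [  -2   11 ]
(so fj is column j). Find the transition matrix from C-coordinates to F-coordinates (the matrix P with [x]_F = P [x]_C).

Take x = bj: its C-coordinates are the j-th standard unit vector, so P e_j — column j of P — equals [bj]_F.
b1 = -2f1 - 2f2, giving column 1 = [-2, -2]; repeating for each j gives P = [[-2, 1], [-2, -2]].

[[-2, 1], [-2, -2]]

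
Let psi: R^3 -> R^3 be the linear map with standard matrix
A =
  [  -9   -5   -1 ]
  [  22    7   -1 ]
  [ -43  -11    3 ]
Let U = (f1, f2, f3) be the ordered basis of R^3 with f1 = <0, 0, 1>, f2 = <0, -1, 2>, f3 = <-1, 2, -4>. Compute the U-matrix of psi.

[[1, -1, 1], [3, 3, -2], [1, -3, -3]]

The j-th column of [psi]_U is [psi(fj)]_U.
psi(f1) = A f1 = <-1, -1, 3> = f1 + 3f2 + f3, so column 1 is <1, 3, 1>.
Repeating for f2, f3 and assembling the columns gives [[1, -1, 1], [3, 3, -2], [1, -3, -3]].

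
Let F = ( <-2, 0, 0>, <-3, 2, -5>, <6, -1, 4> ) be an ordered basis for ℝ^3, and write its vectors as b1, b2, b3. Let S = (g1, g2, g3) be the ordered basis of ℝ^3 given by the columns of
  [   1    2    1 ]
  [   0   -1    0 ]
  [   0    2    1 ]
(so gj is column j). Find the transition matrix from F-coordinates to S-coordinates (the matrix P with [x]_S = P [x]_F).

[[-2, 2, 2], [0, -2, 1], [0, -1, 2]]

Let M have columns bj and N have columns gj. Then for every x, N [x]_S = x = M [x]_F, so P = N^(-1) M.
Since det N = -1, N^(-1) has integer entries; multiplying gives P = [[-2, 2, 2], [0, -2, 1], [0, -1, 2]].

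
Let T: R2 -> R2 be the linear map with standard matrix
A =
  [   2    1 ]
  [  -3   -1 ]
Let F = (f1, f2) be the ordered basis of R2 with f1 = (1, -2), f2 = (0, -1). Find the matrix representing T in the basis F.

[[0, -1], [1, 1]]

With P the matrix whose columns are f1, f2, [T]_F = P^(-1) A P.
Column by column: T(f1) = A f1 = (0, -1); its F-coordinates (0, 1) give column 1.
Continuing for each basis vector yields [T]_F = [[0, -1], [1, 1]].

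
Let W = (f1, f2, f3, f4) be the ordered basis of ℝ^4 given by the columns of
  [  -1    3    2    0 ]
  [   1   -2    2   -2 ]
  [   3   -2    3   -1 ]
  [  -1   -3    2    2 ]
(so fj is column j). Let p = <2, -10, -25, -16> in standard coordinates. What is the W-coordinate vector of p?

We seek scalars with c_1 f1 + ... + c_4 f4 = p; equivalently solve M c = p where the columns of M are f1, ..., f4.
Gaussian elimination on [M | p] yields c = (-4, 2, -4, -3).
Check: -4f1 + 2f2 - 4f3 - 3f4 = <2, -10, -25, -16>.

<-4, 2, -4, -3>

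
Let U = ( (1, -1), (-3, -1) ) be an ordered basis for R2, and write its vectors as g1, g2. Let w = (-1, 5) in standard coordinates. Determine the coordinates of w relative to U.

[w]_U is the unique c with M c = w, where M has columns g1, g2.
System: c_1 - 3c_2 = -1, -c_1 - c_2 = 5; solving gives c_1 = -4, c_2 = -1.
Check: -4g1 - g2 = (-1, 5).

(-4, -1)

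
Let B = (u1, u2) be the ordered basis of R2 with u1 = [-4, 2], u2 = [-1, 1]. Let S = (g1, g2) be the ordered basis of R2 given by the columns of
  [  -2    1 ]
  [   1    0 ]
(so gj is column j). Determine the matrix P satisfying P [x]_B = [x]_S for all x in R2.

[[2, 1], [0, 1]]

Let M have columns uj and N have columns gj. Then for every x, N [x]_S = x = M [x]_B, so P = N^(-1) M.
Since det N = -1, N^(-1) has integer entries; multiplying gives P = [[2, 1], [0, 1]].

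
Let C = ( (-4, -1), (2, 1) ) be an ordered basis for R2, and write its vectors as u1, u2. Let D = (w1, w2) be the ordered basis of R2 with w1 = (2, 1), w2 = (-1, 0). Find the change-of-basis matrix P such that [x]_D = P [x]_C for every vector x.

Take x = uj: its C-coordinates are the j-th standard unit vector, so P e_j — column j of P — equals [uj]_D.
u1 = -w1 + 2w2, giving column 1 = (-1, 2); repeating for each j gives P = [[-1, 1], [2, 0]].

[[-1, 1], [2, 0]]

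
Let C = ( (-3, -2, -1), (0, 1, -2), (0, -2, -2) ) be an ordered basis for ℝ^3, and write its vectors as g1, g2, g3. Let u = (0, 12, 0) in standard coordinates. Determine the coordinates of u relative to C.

Write u = c_1 g1 + ... + c_3 g3 and solve for the c_i.
Gaussian elimination on [M | u] yields c = (0, 4, -4).
Check: 0·g1 + 4g2 - 4g3 = (0, 12, 0).

(0, 4, -4)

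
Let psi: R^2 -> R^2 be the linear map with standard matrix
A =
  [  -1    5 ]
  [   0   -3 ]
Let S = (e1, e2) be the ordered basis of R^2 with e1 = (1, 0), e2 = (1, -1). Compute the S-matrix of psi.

[[-1, -3], [0, -3]]

Let P have columns e1, e2. Then [psi]_S = P^(-1) A P.
Here det P = -1, so P^(-1) is integer; computing A P first and then P^(-1)(A P) gives [[-1, -3], [0, -3]].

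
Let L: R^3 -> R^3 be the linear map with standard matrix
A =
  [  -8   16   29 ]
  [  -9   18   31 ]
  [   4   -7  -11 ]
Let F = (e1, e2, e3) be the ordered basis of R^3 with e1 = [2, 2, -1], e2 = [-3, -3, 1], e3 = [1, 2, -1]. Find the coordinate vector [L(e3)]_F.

[0, 2, 1]

Compute L(e3) = A e3 = [-5, -4, 1] in standard coordinates.
Then write this in F-coordinates: solve for y in y_1 e1 + ... + y_3 e3 = [-5, -4, 1].
This gives y = [0, 2, 1], which is column 3 of [L]_F.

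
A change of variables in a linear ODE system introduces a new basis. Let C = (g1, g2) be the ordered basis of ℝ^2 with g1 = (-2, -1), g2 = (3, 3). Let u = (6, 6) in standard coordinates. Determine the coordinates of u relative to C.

(0, 2)

Write u = c_1 g1 + c_2 g2 and solve for the c_i.
System: -2c_1 + 3c_2 = 6, -c_1 + 3c_2 = 6; solving gives c_1 = 0, c_2 = 2.
Check: 0·g1 + 2g2 = (6, 6).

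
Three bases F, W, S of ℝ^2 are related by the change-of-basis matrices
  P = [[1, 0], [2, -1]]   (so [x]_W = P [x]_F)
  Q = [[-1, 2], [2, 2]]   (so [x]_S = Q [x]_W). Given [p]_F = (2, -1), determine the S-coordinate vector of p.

(8, 14)

Apply P to get W-coordinates (2, 5), then Q to get S-coordinates.
The result is [p]_S = (8, 14).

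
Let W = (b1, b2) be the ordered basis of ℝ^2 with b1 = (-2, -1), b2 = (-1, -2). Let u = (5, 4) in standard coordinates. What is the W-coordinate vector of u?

(-2, -1)

Write u = c_1 b1 + c_2 b2 and solve for the c_i.
System: -2c_1 - c_2 = 5, -c_1 - 2c_2 = 4; solving gives c_1 = -2, c_2 = -1.
Check: -2b1 - b2 = (5, 4).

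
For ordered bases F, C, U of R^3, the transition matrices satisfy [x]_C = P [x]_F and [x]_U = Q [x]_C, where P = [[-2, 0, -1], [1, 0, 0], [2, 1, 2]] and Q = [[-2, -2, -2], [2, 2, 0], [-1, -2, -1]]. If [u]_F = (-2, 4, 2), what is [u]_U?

(-8, 0, -2)

Composing the changes, [u]_U = Q P [u]_F.
Q P = [[-2, -2, -2], [-2, 0, -2], [-2, -1, -1]]; applying this to (-2, 4, 2) gives (-8, 0, -2).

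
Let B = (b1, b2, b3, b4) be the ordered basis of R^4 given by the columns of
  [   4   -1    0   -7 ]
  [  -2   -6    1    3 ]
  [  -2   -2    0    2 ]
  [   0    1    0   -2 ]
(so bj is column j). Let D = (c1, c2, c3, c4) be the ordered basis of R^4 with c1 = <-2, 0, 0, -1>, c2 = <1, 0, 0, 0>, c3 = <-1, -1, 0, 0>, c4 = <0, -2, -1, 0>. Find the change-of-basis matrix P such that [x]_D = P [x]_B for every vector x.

[[0, -1, 0, 2], [2, -1, -1, -2], [-2, 2, -1, 1], [2, 2, 0, -2]]

Column j of P is [bj]_D, since P maps B-coordinates to D-coordinates.
Expressing b1 in D: b1 = 0·c1 + 2c2 - 2c3 + 2c4, so column 1 of P is <0, 2, -2, 2>.
Doing the same for each bj gives P = [[0, -1, 0, 2], [2, -1, -1, -2], [-2, 2, -1, 1], [2, 2, 0, -2]].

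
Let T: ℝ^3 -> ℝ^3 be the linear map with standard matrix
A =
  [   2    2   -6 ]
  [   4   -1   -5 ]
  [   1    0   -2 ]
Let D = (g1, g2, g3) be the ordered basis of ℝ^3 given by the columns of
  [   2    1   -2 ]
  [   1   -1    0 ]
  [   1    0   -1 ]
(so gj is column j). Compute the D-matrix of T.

The j-th column of [T]_D is [T(gj)]_D.
T(g1) = A g1 = [0, 2, 0] = 2g1 + 0·g2 + 2g3, so column 1 is [2, 0, 2].
Repeating for g2, g3 and assembling the columns gives [[2, 3, -1], [0, -2, 2], [2, 2, -1]].

[[2, 3, -1], [0, -2, 2], [2, 2, -1]]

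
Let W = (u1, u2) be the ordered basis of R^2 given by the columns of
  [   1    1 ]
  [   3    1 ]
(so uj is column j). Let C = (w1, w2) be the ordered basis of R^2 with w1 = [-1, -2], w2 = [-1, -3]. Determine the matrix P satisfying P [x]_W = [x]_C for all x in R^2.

[[0, -2], [-1, 1]]

Column j of P is [uj]_C, since P maps W-coordinates to C-coordinates.
Expressing u1 in C: u1 = 0·w1 - w2, so column 1 of P is [0, -1].
Doing the same for each uj gives P = [[0, -2], [-1, 1]].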